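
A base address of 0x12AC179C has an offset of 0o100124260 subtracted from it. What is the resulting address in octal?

0o2152667354

0x12AC179C = 0o2253013634 in octal.
Subtract column by column in base 8:
  4-0 → 4
  3-6 → 5 (borrow)
  6-2-1 → 3
  3-4 → 7 (borrow)
  1-2-1 → 6 (borrow)
  0-1-1 → 6 (borrow)
  3-0-1 → 2
  5-0 → 5
  2-1 → 1
  2-0 → 2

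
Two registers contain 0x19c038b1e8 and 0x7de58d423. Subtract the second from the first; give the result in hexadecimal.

0x11e1dfddc5

Subtract column by column in base 16:
  8-3 → 5
  e-2 → c
  1-4 → d (borrow)
  b-d-1 → d (borrow)
  8-8-1 → f (borrow)
  3-5-1 → d (borrow)
  0-e-1 → 1 (borrow)
  c-d-1 → e (borrow)
  9-7-1 → 1
  1-0 → 1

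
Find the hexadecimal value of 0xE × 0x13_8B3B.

Multiply each base-16 digit by 14, carrying:
  B×14 = 154 → write A carry 9
  3×14+9 = 51 → write 3 carry 3
  B×14+3 = 157 → write D carry 9
  8×14+9 = 121 → write 9 carry 7
  3×14+7 = 49 → write 1 carry 3
  1×14+3 = 17 → write 1 carry 1
  remaining carry: 1

0x1119D3A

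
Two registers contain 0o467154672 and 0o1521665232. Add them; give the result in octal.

Add column by column in base 8, right to left:
  2+2 = 4
  7+3 = 2 carry 1
  6+2+1 = 1 carry 1
  4+5+1 = 2 carry 1
  5+6+1 = 4 carry 1
  1+6+1 = 0 carry 1
  7+1+1 = 1 carry 1
  6+2+1 = 1 carry 1
  4+5+1 = 2 carry 1
  0+1+1 = 2

0o2211042124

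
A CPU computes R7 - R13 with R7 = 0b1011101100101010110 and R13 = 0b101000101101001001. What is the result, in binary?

0b110100111000001101

Subtract column by column in base 2:
  0-1 → 1 (borrow)
  1-0-1 → 0
  1-0 → 1
  0-1 → 1 (borrow)
  1-0-1 → 0
  0-0 → 0
  1-1 → 0
  0-0 → 0
  1-1 → 0
  0-1 → 1 (borrow)
  0-0-1 → 1 (borrow)
  1-1-1 → 1 (borrow)
  1-0-1 → 0
  0-0 → 0
  1-0 → 1
  1-1 → 0
  1-0 → 1
  0-1 → 1 (borrow)
  1-0-1 → 0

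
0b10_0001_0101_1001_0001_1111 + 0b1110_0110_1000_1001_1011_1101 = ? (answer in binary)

0b1000001111110001011011100

Add column by column in base 2, right to left:
  1+1 = 0 carry 1
  1+0+1 = 0 carry 1
  1+1+1 = 1 carry 1
  1+1+1 = 1 carry 1
  1+1+1 = 1 carry 1
  0+1+1 = 0 carry 1
  0+0+1 = 1
  0+1 = 1
  1+1 = 0 carry 1
  0+0+1 = 1
  0+0 = 0
  1+1 = 0 carry 1
  1+0+1 = 0 carry 1
  0+0+1 = 1
  1+0 = 1
  0+1 = 1
  1+0 = 1
  0+1 = 1
  0+1 = 1
  0+0 = 0
  0+0 = 0
  1+1 = 0 carry 1
  0+1+1 = 0 carry 1
  0+1+1 = 0 carry 1
  final carry 1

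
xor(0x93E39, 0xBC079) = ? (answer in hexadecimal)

XOR each hex digit independently (no carries):
  9^B=2, 3^C=F, E^0=E, 3^7=4, 9^9=0

0x2FE40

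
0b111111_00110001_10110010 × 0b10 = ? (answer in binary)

0b11111100110001101100100

Multiply each base-2 digit by 2, carrying:
  0×2 = 0 → write 0
  1×2 = 2 → write 0 carry 1
  0×2+1 = 1 → write 1
  0×2 = 0 → write 0
  1×2 = 2 → write 0 carry 1
  1×2+1 = 3 → write 1 carry 1
  0×2+1 = 1 → write 1
  1×2 = 2 → write 0 carry 1
  1×2+1 = 3 → write 1 carry 1
  0×2+1 = 1 → write 1
  0×2 = 0 → write 0
  0×2 = 0 → write 0
  1×2 = 2 → write 0 carry 1
  1×2+1 = 3 → write 1 carry 1
  0×2+1 = 1 → write 1
  0×2 = 0 → write 0
  1×2 = 2 → write 0 carry 1
  1×2+1 = 3 → write 1 carry 1
  1×2+1 = 3 → write 1 carry 1
  1×2+1 = 3 → write 1 carry 1
  1×2+1 = 3 → write 1 carry 1
  1×2+1 = 3 → write 1 carry 1
  remaining carry: 1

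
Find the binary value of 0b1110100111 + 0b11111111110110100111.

0b100000000000101001110

Add column by column in base 2, right to left:
  1+1 = 0 carry 1
  1+1+1 = 1 carry 1
  1+1+1 = 1 carry 1
  0+0+1 = 1
  0+0 = 0
  1+1 = 0 carry 1
  0+0+1 = 1
  1+1 = 0 carry 1
  1+1+1 = 1 carry 1
  1+0+1 = 0 carry 1
  0+1+1 = 0 carry 1
  0+1+1 = 0 carry 1
  0+1+1 = 0 carry 1
  0+1+1 = 0 carry 1
  0+1+1 = 0 carry 1
  0+1+1 = 0 carry 1
  0+1+1 = 0 carry 1
  0+1+1 = 0 carry 1
  0+1+1 = 0 carry 1
  0+1+1 = 0 carry 1
  final carry 1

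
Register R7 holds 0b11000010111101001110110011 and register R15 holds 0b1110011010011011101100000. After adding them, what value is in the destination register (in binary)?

0b100110110010000101100010011

Add column by column in base 2, right to left:
  1+0 = 1
  1+0 = 1
  0+0 = 0
  0+0 = 0
  1+0 = 1
  1+1 = 0 carry 1
  0+1+1 = 0 carry 1
  1+0+1 = 0 carry 1
  1+1+1 = 1 carry 1
  1+1+1 = 1 carry 1
  0+1+1 = 0 carry 1
  0+0+1 = 1
  1+1 = 0 carry 1
  0+1+1 = 0 carry 1
  1+0+1 = 0 carry 1
  1+0+1 = 0 carry 1
  1+1+1 = 1 carry 1
  1+0+1 = 0 carry 1
  0+1+1 = 0 carry 1
  1+1+1 = 1 carry 1
  0+0+1 = 1
  0+0 = 0
  0+1 = 1
  0+1 = 1
  1+1 = 0 carry 1
  1+0+1 = 0 carry 1
  final carry 1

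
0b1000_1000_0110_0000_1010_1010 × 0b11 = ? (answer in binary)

Multiply each base-2 digit by 3, carrying:
  0×3 = 0 → write 0
  1×3 = 3 → write 1 carry 1
  0×3+1 = 1 → write 1
  1×3 = 3 → write 1 carry 1
  0×3+1 = 1 → write 1
  1×3 = 3 → write 1 carry 1
  0×3+1 = 1 → write 1
  1×3 = 3 → write 1 carry 1
  0×3+1 = 1 → write 1
  0×3 = 0 → write 0
  0×3 = 0 → write 0
  0×3 = 0 → write 0
  0×3 = 0 → write 0
  1×3 = 3 → write 1 carry 1
  1×3+1 = 4 → write 0 carry 2
  0×3+2 = 2 → write 0 carry 1
  0×3+1 = 1 → write 1
  0×3 = 0 → write 0
  0×3 = 0 → write 0
  1×3 = 3 → write 1 carry 1
  0×3+1 = 1 → write 1
  0×3 = 0 → write 0
  0×3 = 0 → write 0
  1×3 = 3 → write 1 carry 1
  remaining carry: 1

0b1100110010010000111111110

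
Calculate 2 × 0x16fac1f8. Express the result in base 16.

0x2df583f0

Multiply each base-16 digit by 2, carrying:
  8×2 = 16 → write 0 carry 1
  f×2+1 = 31 → write f carry 1
  1×2+1 = 3 → write 3
  c×2 = 24 → write 8 carry 1
  a×2+1 = 21 → write 5 carry 1
  f×2+1 = 31 → write f carry 1
  6×2+1 = 13 → write d
  1×2 = 2 → write 2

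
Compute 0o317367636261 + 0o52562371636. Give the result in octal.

0o372152230117

Add column by column in base 8, right to left:
  1+6 = 7
  6+3 = 1 carry 1
  2+6+1 = 1 carry 1
  6+1+1 = 0 carry 1
  3+7+1 = 3 carry 1
  6+3+1 = 2 carry 1
  7+2+1 = 2 carry 1
  6+6+1 = 5 carry 1
  3+5+1 = 1 carry 1
  7+2+1 = 2 carry 1
  1+5+1 = 7
  3+0 = 3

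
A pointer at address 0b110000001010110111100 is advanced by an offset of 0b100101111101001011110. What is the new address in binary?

Add column by column in base 2, right to left:
  0+0 = 0
  0+1 = 1
  1+1 = 0 carry 1
  1+1+1 = 1 carry 1
  1+1+1 = 1 carry 1
  1+0+1 = 0 carry 1
  0+1+1 = 0 carry 1
  1+0+1 = 0 carry 1
  1+0+1 = 0 carry 1
  0+1+1 = 0 carry 1
  1+0+1 = 0 carry 1
  0+1+1 = 0 carry 1
  1+1+1 = 1 carry 1
  0+1+1 = 0 carry 1
  0+1+1 = 0 carry 1
  0+1+1 = 0 carry 1
  0+0+1 = 1
  0+1 = 1
  0+0 = 0
  1+0 = 1
  1+1 = 0 carry 1
  final carry 1

0b1010110001000000011010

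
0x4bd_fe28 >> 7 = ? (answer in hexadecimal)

7 bits is not a whole number of base-16 digits; in binary: 100101111011111111000101000 >> 7 = 10010111101111111100.

0x97bfc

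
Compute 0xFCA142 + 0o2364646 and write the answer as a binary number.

0b1000001101000101011101000

0xFCA142 = 0b111111001010000101000010 in binary.
0o2364646 = 0b10011110100110100110 in binary.
Add column by column in base 2, right to left:
  0+0 = 0
  1+1 = 0 carry 1
  0+1+1 = 0 carry 1
  0+0+1 = 1
  0+0 = 0
  0+1 = 1
  1+0 = 1
  0+1 = 1
  1+1 = 0 carry 1
  0+0+1 = 1
  0+0 = 0
  0+1 = 1
  0+0 = 0
  1+1 = 0 carry 1
  0+1+1 = 0 carry 1
  1+1+1 = 1 carry 1
  0+1+1 = 0 carry 1
  0+0+1 = 1
  1+0 = 1
  1+1 = 0 carry 1
  1+0+1 = 0 carry 1
  1+0+1 = 0 carry 1
  1+0+1 = 0 carry 1
  1+0+1 = 0 carry 1
  final carry 1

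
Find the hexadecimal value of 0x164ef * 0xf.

0x14ea01

Multiply each base-16 digit by 15, carrying:
  f×15 = 225 → write 1 carry 14
  e×15+14 = 224 → write 0 carry 14
  4×15+14 = 74 → write a carry 4
  6×15+4 = 94 → write e carry 5
  1×15+5 = 20 → write 4 carry 1
  remaining carry: 1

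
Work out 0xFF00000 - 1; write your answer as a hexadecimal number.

0xFEFFFFF

The trailing 5 digits are 0, so subtracting 1 borrows through: they become F and the next digit up decrements.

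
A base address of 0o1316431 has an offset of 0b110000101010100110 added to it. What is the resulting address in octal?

0b110000101010100110 = 0o605246 in octal.
Add column by column in base 8, right to left:
  1+6 = 7
  3+4 = 7
  4+2 = 6
  6+5 = 3 carry 1
  1+0+1 = 2
  3+6 = 1 carry 1
  1+0+1 = 2

0o2123677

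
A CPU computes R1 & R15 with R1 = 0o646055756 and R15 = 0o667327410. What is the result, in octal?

0o646005410

AND each oct digit independently (no carries):
  6&6=6, 4&6=4, 6&7=6, 0&3=0, 5&2=0, 5&7=5, 7&4=4, 5&1=1, 6&0=0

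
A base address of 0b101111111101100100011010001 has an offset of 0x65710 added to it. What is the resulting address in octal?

0o601217741

0b101111111101100100011010001 = 0o577544321 in octal.
0x65710 = 0o1453420 in octal.
Add column by column in base 8, right to left:
  1+0 = 1
  2+2 = 4
  3+4 = 7
  4+3 = 7
  4+5 = 1 carry 1
  5+4+1 = 2 carry 1
  7+1+1 = 1 carry 1
  7+0+1 = 0 carry 1
  5+0+1 = 6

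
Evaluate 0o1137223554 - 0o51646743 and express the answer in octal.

0o1065354611

Subtract column by column in base 8:
  4-3 → 1
  5-4 → 1
  5-7 → 6 (borrow)
  3-6-1 → 4 (borrow)
  2-4-1 → 5 (borrow)
  2-6-1 → 3 (borrow)
  7-1-1 → 5
  3-5 → 6 (borrow)
  1-0-1 → 0
  1-0 → 1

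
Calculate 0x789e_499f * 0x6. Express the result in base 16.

0x2d3b5b9ba

Multiply each base-16 digit by 6, carrying:
  f×6 = 90 → write a carry 5
  9×6+5 = 59 → write b carry 3
  9×6+3 = 57 → write 9 carry 3
  4×6+3 = 27 → write b carry 1
  e×6+1 = 85 → write 5 carry 5
  9×6+5 = 59 → write b carry 3
  8×6+3 = 51 → write 3 carry 3
  7×6+3 = 45 → write d carry 2
  remaining carry: 2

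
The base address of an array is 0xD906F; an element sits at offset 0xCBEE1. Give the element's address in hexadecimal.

Add column by column in base 16, right to left:
  F+1 = 0 carry 1
  6+E+1 = 5 carry 1
  0+E+1 = F
  9+B = 4 carry 1
  D+C+1 = A carry 1
  final carry 1

0x1A4F50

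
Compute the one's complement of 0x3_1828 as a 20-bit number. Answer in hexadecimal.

Each hex digit d becomes F−d:
  3→C, 1→E, 8→7, 2→D, 8→7

0xCE7D7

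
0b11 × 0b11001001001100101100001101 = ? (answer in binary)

0b1001011011100110000100100111

Multiply each base-2 digit by 3, carrying:
  1×3 = 3 → write 1 carry 1
  0×3+1 = 1 → write 1
  1×3 = 3 → write 1 carry 1
  1×3+1 = 4 → write 0 carry 2
  0×3+2 = 2 → write 0 carry 1
  0×3+1 = 1 → write 1
  0×3 = 0 → write 0
  0×3 = 0 → write 0
  1×3 = 3 → write 1 carry 1
  1×3+1 = 4 → write 0 carry 2
  0×3+2 = 2 → write 0 carry 1
  1×3+1 = 4 → write 0 carry 2
  0×3+2 = 2 → write 0 carry 1
  0×3+1 = 1 → write 1
  1×3 = 3 → write 1 carry 1
  1×3+1 = 4 → write 0 carry 2
  0×3+2 = 2 → write 0 carry 1
  0×3+1 = 1 → write 1
  1×3 = 3 → write 1 carry 1
  0×3+1 = 1 → write 1
  0×3 = 0 → write 0
  1×3 = 3 → write 1 carry 1
  0×3+1 = 1 → write 1
  0×3 = 0 → write 0
  1×3 = 3 → write 1 carry 1
  1×3+1 = 4 → write 0 carry 2
  remaining carry: 10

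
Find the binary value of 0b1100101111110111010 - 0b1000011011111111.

Subtract column by column in base 2:
  0-1 → 1 (borrow)
  1-1-1 → 1 (borrow)
  0-1-1 → 0 (borrow)
  1-1-1 → 1 (borrow)
  1-1-1 → 1 (borrow)
  1-1-1 → 1 (borrow)
  0-1-1 → 0 (borrow)
  1-1-1 → 1 (borrow)
  1-0-1 → 0
  1-1 → 0
  1-1 → 0
  1-0 → 1
  1-0 → 1
  0-0 → 0
  1-0 → 1
  0-1 → 1 (borrow)
  0-0-1 → 1 (borrow)
  1-0-1 → 0
  1-0 → 1

0b1011101100010111011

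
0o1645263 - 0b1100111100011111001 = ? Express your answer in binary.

0o1645263 = 0b1110100101010110011 in binary.
Subtract column by column in base 2:
  1-1 → 0
  1-0 → 1
  0-0 → 0
  0-1 → 1 (borrow)
  1-1-1 → 1 (borrow)
  1-1-1 → 1 (borrow)
  0-1-1 → 0 (borrow)
  1-1-1 → 1 (borrow)
  0-0-1 → 1 (borrow)
  1-0-1 → 0
  0-0 → 0
  1-1 → 0
  0-1 → 1 (borrow)
  0-1-1 → 0 (borrow)
  1-1-1 → 1 (borrow)
  0-0-1 → 1 (borrow)
  1-0-1 → 0
  1-1 → 0
  1-1 → 0

0b1101000110111010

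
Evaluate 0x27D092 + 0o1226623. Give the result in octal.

0x27D092 = 0o11750222 in octal.
Add column by column in base 8, right to left:
  2+3 = 5
  2+2 = 4
  2+6 = 0 carry 1
  0+6+1 = 7
  5+2 = 7
  7+2 = 1 carry 1
  1+1+1 = 3
  1+0 = 1

0o13177045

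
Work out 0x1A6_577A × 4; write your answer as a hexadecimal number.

0x6995DE8

Multiply each base-16 digit by 4, carrying:
  A×4 = 40 → write 8 carry 2
  7×4+2 = 30 → write E carry 1
  7×4+1 = 29 → write D carry 1
  5×4+1 = 21 → write 5 carry 1
  6×4+1 = 25 → write 9 carry 1
  A×4+1 = 41 → write 9 carry 2
  1×4+2 = 6 → write 6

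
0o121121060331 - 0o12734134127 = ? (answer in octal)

0o106164724202

Subtract column by column in base 8:
  1-7 → 2 (borrow)
  3-2-1 → 0
  3-1 → 2
  0-4 → 4 (borrow)
  6-3-1 → 2
  0-1 → 7 (borrow)
  1-4-1 → 4 (borrow)
  2-3-1 → 6 (borrow)
  1-7-1 → 1 (borrow)
  1-2-1 → 6 (borrow)
  2-1-1 → 0
  1-0 → 1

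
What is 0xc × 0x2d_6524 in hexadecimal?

Multiply each base-16 digit by 12, carrying:
  4×12 = 48 → write 0 carry 3
  2×12+3 = 27 → write b carry 1
  5×12+1 = 61 → write d carry 3
  6×12+3 = 75 → write b carry 4
  d×12+4 = 160 → write 0 carry 10
  2×12+10 = 34 → write 2 carry 2
  remaining carry: 2

0x220bdb0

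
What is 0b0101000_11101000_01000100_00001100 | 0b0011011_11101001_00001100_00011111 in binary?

OR bit by bit (1 where either bit is 1):
  0101000111010000100010000001100
| 0011011111010010000110000011111
= 0111011111010010100110000011111

0b0111011111010010100110000011111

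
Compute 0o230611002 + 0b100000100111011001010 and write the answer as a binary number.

0b10011100110110000011001100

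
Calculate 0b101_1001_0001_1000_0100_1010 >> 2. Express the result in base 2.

0b101100100011000010010

Right shift by 2: drop the 2 least-significant bits.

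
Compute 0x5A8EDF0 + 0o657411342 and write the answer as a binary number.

0x5A8EDF0 = 0b101101010001110110111110000 in binary.
0o657411342 = 0b110101111100001001011100010 in binary.
Add column by column in base 2, right to left:
  0+0 = 0
  0+1 = 1
  0+0 = 0
  0+0 = 0
  1+0 = 1
  1+1 = 0 carry 1
  1+1+1 = 1 carry 1
  1+1+1 = 1 carry 1
  1+0+1 = 0 carry 1
  0+1+1 = 0 carry 1
  1+0+1 = 0 carry 1
  1+0+1 = 0 carry 1
  0+1+1 = 0 carry 1
  1+0+1 = 0 carry 1
  1+0+1 = 0 carry 1
  1+0+1 = 0 carry 1
  0+0+1 = 1
  0+1 = 1
  0+1 = 1
  1+1 = 0 carry 1
  0+1+1 = 0 carry 1
  1+1+1 = 1 carry 1
  0+0+1 = 1
  1+1 = 0 carry 1
  1+0+1 = 0 carry 1
  0+1+1 = 0 carry 1
  1+1+1 = 1 carry 1
  final carry 1

0b1100011001110000000011010010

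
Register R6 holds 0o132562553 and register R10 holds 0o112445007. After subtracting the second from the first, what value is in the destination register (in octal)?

0o20115544

Subtract column by column in base 8:
  3-7 → 4 (borrow)
  5-0-1 → 4
  5-0 → 5
  2-5 → 5 (borrow)
  6-4-1 → 1
  5-4 → 1
  2-2 → 0
  3-1 → 2
  1-1 → 0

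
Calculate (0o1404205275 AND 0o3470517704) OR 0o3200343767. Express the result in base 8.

0o1404205275 AND 0o3470517704 = 0o1400005204.
Then OR with 0o3200343767.

0o3600347767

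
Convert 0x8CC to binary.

0b100011001100

Expand each hex digit to 4 bits: 8=1000 C=1100 C=1100.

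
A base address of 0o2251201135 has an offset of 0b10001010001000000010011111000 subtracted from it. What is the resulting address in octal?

0b10001010001000000010011111000 = 0o2121002370 in octal.
Subtract column by column in base 8:
  5-0 → 5
  3-7 → 4 (borrow)
  1-3-1 → 5 (borrow)
  1-2-1 → 6 (borrow)
  0-0-1 → 7 (borrow)
  2-0-1 → 1
  1-1 → 0
  5-2 → 3
  2-1 → 1
  2-2 → 0

0o130176545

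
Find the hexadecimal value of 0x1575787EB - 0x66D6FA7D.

Subtract column by column in base 16:
  B-D → E (borrow)
  E-7-1 → 6
  7-A → D (borrow)
  8-F-1 → 8 (borrow)
  7-6-1 → 0
  5-D → 8 (borrow)
  7-6-1 → 0
  5-6 → F (borrow)
  1-0-1 → 0

0xF0808D6E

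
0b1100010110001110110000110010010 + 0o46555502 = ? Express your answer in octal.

0b1100010110001110110000110010010 = 0o14261660622 in octal.
Add column by column in base 8, right to left:
  2+2 = 4
  2+0 = 2
  6+5 = 3 carry 1
  0+5+1 = 6
  6+5 = 3 carry 1
  6+5+1 = 4 carry 1
  1+6+1 = 0 carry 1
  6+4+1 = 3 carry 1
  2+0+1 = 3
  4+0 = 4
  1+0 = 1

0o14330436324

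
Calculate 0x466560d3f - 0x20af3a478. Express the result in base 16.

0x25b6268c7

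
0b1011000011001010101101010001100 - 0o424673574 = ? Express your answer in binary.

0o424673574 = 0b100010100110111011101111100 in binary.
Subtract column by column in base 2:
  0-0 → 0
  0-0 → 0
  1-1 → 0
  1-1 → 0
  0-1 → 1 (borrow)
  0-1-1 → 0 (borrow)
  0-1-1 → 0 (borrow)
  1-0-1 → 0
  0-1 → 1 (borrow)
  1-1-1 → 1 (borrow)
  0-1-1 → 0 (borrow)
  1-0-1 → 0
  1-1 → 0
  0-1 → 1 (borrow)
  1-1-1 → 1 (borrow)
  0-0-1 → 1 (borrow)
  1-1-1 → 1 (borrow)
  0-1-1 → 0 (borrow)
  1-0-1 → 0
  0-0 → 0
  0-1 → 1 (borrow)
  1-0-1 → 0
  1-1 → 0
  0-0 → 0
  0-0 → 0
  0-0 → 0
  0-1 → 1 (borrow)
  1-0-1 → 0
  1-0 → 1
  0-0 → 0
  1-0 → 1

0b1010100000100011110001100010000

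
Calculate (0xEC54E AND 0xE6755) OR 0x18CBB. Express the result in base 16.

0xFCDFF

0xEC54E AND 0xE6755 = 0xE4544.
Then OR with 0x18CBB.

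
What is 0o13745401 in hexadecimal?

Each octal digit is 3 bits: 1=001 3=011 7=111 4=100 5=101 4=100 0=000 1=001.
Group the bits into nibbles: 0010 1111 1100 1011 0000 0001 → 2fcb01.

0x2fcb01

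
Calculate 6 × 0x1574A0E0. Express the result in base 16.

0x80BBC540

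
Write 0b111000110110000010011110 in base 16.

Group the bits into nibbles: 1110 0011 0110 0000 1001 1110 → E3609E.

0xE3609E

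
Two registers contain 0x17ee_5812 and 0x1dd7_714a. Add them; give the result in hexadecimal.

0x35c5c95c

Add column by column in base 16, right to left:
  2+a = c
  1+4 = 5
  8+1 = 9
  5+7 = c
  e+7 = 5 carry 1
  e+d+1 = c carry 1
  7+d+1 = 5 carry 1
  1+1+1 = 3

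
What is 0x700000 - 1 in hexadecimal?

0x6FFFFF

The trailing 5 digits are 0, so subtracting 1 borrows through: they become F and the next digit up decrements.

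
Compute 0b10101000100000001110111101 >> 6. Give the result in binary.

0b10101000100000001110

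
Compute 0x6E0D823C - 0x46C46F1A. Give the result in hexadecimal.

0x27491322

Subtract column by column in base 16:
  C-A → 2
  3-1 → 2
  2-F → 3 (borrow)
  8-6-1 → 1
  D-4 → 9
  0-C → 4 (borrow)
  E-6-1 → 7
  6-4 → 2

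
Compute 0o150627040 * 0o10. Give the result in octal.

0o1506270400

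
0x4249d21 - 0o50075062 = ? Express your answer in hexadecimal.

0o50075062 = 0xa07a32 in hexadecimal.
Subtract column by column in base 16:
  1-2 → f (borrow)
  2-3-1 → e (borrow)
  d-a-1 → 2
  9-7 → 2
  4-0 → 4
  2-a → 8 (borrow)
  4-0-1 → 3

0x38422ef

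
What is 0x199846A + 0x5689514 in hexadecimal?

Add column by column in base 16, right to left:
  A+4 = E
  6+1 = 7
  4+5 = 9
  8+9 = 1 carry 1
  9+8+1 = 2 carry 1
  9+6+1 = 0 carry 1
  1+5+1 = 7

0x702197E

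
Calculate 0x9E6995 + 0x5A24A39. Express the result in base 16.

0x640B3CE

Add column by column in base 16, right to left:
  5+9 = E
  9+3 = C
  9+A = 3 carry 1
  6+4+1 = B
  E+2 = 0 carry 1
  9+A+1 = 4 carry 1
  0+5+1 = 6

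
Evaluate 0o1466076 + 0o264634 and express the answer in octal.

Add column by column in base 8, right to left:
  6+4 = 2 carry 1
  7+3+1 = 3 carry 1
  0+6+1 = 7
  6+4 = 2 carry 1
  6+6+1 = 5 carry 1
  4+2+1 = 7
  1+0 = 1

0o1752732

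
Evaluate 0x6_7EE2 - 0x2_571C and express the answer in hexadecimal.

Subtract column by column in base 16:
  2-C → 6 (borrow)
  E-1-1 → C
  E-7 → 7
  7-5 → 2
  6-2 → 4

0x427C6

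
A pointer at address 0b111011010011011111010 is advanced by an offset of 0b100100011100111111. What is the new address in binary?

Add column by column in base 2, right to left:
  0+1 = 1
  1+1 = 0 carry 1
  0+1+1 = 0 carry 1
  1+1+1 = 1 carry 1
  1+1+1 = 1 carry 1
  1+1+1 = 1 carry 1
  1+0+1 = 0 carry 1
  1+0+1 = 0 carry 1
  0+1+1 = 0 carry 1
  1+1+1 = 1 carry 1
  1+1+1 = 1 carry 1
  0+0+1 = 1
  0+0 = 0
  1+0 = 1
  0+1 = 1
  1+0 = 1
  1+0 = 1
  0+1 = 1
  1+0 = 1
  1+0 = 1
  1+0 = 1

0b111111110111000111001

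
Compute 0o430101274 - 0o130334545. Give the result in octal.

0o277544527

Subtract column by column in base 8:
  4-5 → 7 (borrow)
  7-4-1 → 2
  2-5 → 5 (borrow)
  1-4-1 → 4 (borrow)
  0-3-1 → 4 (borrow)
  1-3-1 → 5 (borrow)
  0-0-1 → 7 (borrow)
  3-3-1 → 7 (borrow)
  4-1-1 → 2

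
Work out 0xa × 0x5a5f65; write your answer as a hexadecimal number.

0x387b9f2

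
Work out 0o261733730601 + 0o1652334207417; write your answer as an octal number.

0o2134270140220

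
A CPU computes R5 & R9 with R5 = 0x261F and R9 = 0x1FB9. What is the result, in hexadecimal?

0x0619

AND each hex digit independently (no carries):
  2&1=0, 6&F=6, 1&B=1, F&9=9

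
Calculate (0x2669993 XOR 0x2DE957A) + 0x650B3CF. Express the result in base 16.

0x708C0B8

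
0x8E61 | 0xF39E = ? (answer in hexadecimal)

OR each hex digit independently (no carries):
  8|F=F, E|3=F, 6|9=F, 1|E=F

0xFFFF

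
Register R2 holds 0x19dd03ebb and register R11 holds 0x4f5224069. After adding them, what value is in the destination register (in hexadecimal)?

Add column by column in base 16, right to left:
  b+9 = 4 carry 1
  b+6+1 = 2 carry 1
  e+0+1 = f
  3+4 = 7
  0+2 = 2
  d+2 = f
  d+5 = 2 carry 1
  9+f+1 = 9 carry 1
  1+4+1 = 6

0x692f27f24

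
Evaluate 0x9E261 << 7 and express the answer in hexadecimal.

0x4F13080

7 bits is not a whole number of base-16 digits; in binary: 10011110001001100001 << 7 = 100111100010011000010000000.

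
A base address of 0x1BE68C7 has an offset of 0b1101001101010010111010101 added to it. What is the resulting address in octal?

0o331207234

0x1BE68C7 = 0o157464307 in octal.
0b1101001101010010111010101 = 0o151522725 in octal.
Add column by column in base 8, right to left:
  7+5 = 4 carry 1
  0+2+1 = 3
  3+7 = 2 carry 1
  4+2+1 = 7
  6+2 = 0 carry 1
  4+5+1 = 2 carry 1
  7+1+1 = 1 carry 1
  5+5+1 = 3 carry 1
  1+1+1 = 3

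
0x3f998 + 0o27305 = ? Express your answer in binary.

0x3f998 = 0b111111100110011000 in binary.
0o27305 = 0b10111011000101 in binary.
Add column by column in base 2, right to left:
  0+1 = 1
  0+0 = 0
  0+1 = 1
  1+0 = 1
  1+0 = 1
  0+0 = 0
  0+1 = 1
  1+1 = 0 carry 1
  1+0+1 = 0 carry 1
  0+1+1 = 0 carry 1
  0+1+1 = 0 carry 1
  1+1+1 = 1 carry 1
  1+0+1 = 0 carry 1
  1+1+1 = 1 carry 1
  1+0+1 = 0 carry 1
  1+0+1 = 0 carry 1
  1+0+1 = 0 carry 1
  1+0+1 = 0 carry 1
  final carry 1

0b1000010100001011101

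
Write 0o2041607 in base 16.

0x84387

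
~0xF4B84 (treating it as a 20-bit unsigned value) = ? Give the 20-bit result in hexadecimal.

0x0B47B

Each hex digit d becomes F−d:
  F→0, 4→B, B→4, 8→7, 4→B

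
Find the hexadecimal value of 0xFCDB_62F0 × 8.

Multiply each base-16 digit by 8, carrying:
  0×8 = 0 → write 0
  F×8 = 120 → write 8 carry 7
  2×8+7 = 23 → write 7 carry 1
  6×8+1 = 49 → write 1 carry 3
  B×8+3 = 91 → write B carry 5
  D×8+5 = 109 → write D carry 6
  C×8+6 = 102 → write 6 carry 6
  F×8+6 = 126 → write E carry 7
  remaining carry: 7

0x7E6DB1780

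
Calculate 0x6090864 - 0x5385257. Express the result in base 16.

0xD0B60D

Subtract column by column in base 16:
  4-7 → D (borrow)
  6-5-1 → 0
  8-2 → 6
  0-5 → B (borrow)
  9-8-1 → 0
  0-3 → D (borrow)
  6-5-1 → 0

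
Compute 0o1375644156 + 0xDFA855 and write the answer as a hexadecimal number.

0xCD6F0C3

0o1375644156 = 0xBF7486E in hexadecimal.
Add column by column in base 16, right to left:
  E+5 = 3 carry 1
  6+5+1 = C
  8+8 = 0 carry 1
  4+A+1 = F
  7+F = 6 carry 1
  F+D+1 = D carry 1
  B+0+1 = C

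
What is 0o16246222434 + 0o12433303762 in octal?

0o30701526416

Add column by column in base 8, right to left:
  4+2 = 6
  3+6 = 1 carry 1
  4+7+1 = 4 carry 1
  2+3+1 = 6
  2+0 = 2
  2+3 = 5
  6+3 = 1 carry 1
  4+3+1 = 0 carry 1
  2+4+1 = 7
  6+2 = 0 carry 1
  1+1+1 = 3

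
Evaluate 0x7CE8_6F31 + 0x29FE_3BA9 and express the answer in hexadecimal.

Add column by column in base 16, right to left:
  1+9 = A
  3+A = D
  F+B = A carry 1
  6+3+1 = A
  8+E = 6 carry 1
  E+F+1 = E carry 1
  C+9+1 = 6 carry 1
  7+2+1 = A

0xA6E6AADA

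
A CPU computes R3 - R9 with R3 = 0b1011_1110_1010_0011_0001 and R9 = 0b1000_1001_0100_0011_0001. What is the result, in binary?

Subtract column by column in base 2:
  1-1 → 0
  0-0 → 0
  0-0 → 0
  0-0 → 0
  1-1 → 0
  1-1 → 0
  0-0 → 0
  0-0 → 0
  0-0 → 0
  1-0 → 1
  0-1 → 1 (borrow)
  1-0-1 → 0
  0-1 → 1 (borrow)
  1-0-1 → 0
  1-0 → 1
  1-1 → 0
  1-0 → 1
  1-0 → 1
  0-0 → 0
  1-1 → 0

0b110101011000000000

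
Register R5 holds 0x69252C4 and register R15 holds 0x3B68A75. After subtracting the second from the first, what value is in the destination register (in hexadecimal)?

Subtract column by column in base 16:
  4-5 → F (borrow)
  C-7-1 → 4
  2-A → 8 (borrow)
  5-8-1 → C (borrow)
  2-6-1 → B (borrow)
  9-B-1 → D (borrow)
  6-3-1 → 2

0x2DBC84F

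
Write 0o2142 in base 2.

0b10001100010

Each octal digit is 3 bits: 2=010 1=001 4=100 2=010.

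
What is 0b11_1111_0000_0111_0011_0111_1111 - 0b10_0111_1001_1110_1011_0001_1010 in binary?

Subtract column by column in base 2:
  1-0 → 1
  1-1 → 0
  1-0 → 1
  1-1 → 0
  1-1 → 0
  1-0 → 1
  1-0 → 1
  0-0 → 0
  1-1 → 0
  1-1 → 0
  0-0 → 0
  0-1 → 1 (borrow)
  1-0-1 → 0
  1-1 → 0
  1-1 → 0
  0-1 → 1 (borrow)
  0-1-1 → 0 (borrow)
  0-0-1 → 1 (borrow)
  0-0-1 → 1 (borrow)
  0-1-1 → 0 (borrow)
  1-1-1 → 1 (borrow)
  1-1-1 → 1 (borrow)
  1-1-1 → 1 (borrow)
  1-0-1 → 0
  1-0 → 1
  1-1 → 0

0b1011101101000100001100101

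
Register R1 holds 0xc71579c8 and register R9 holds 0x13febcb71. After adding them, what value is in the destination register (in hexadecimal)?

0x207014539

Add column by column in base 16, right to left:
  8+1 = 9
  c+7 = 3 carry 1
  9+b+1 = 5 carry 1
  7+c+1 = 4 carry 1
  5+b+1 = 1 carry 1
  1+e+1 = 0 carry 1
  7+f+1 = 7 carry 1
  c+3+1 = 0 carry 1
  0+1+1 = 2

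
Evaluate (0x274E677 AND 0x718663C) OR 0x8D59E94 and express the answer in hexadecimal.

0x274E677 AND 0x718663C = 0x2106634.
Then OR with 0x8D59E94.

0xAD5FEB4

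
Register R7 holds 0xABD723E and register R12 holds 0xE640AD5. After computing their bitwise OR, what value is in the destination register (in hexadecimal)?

OR each hex digit independently (no carries):
  A|E=E, B|6=F, D|4=D, 7|0=7, 2|A=A, 3|D=F, E|5=F

0xEFD7AFF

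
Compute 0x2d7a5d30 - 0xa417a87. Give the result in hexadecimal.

Subtract column by column in base 16:
  0-7 → 9 (borrow)
  3-8-1 → a (borrow)
  d-a-1 → 2
  5-7 → e (borrow)
  a-1-1 → 8
  7-4 → 3
  d-a → 3
  2-0 → 2

0x2338e2a9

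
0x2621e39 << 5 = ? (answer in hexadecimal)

0x4c43c720

5 bits is not a whole number of base-16 digits; in binary: 10011000100001111000111001 << 5 = 1001100010000111100011100100000.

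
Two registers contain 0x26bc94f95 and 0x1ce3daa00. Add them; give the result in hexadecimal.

Add column by column in base 16, right to left:
  5+0 = 5
  9+0 = 9
  f+a = 9 carry 1
  4+a+1 = f
  9+d = 6 carry 1
  c+3+1 = 0 carry 1
  b+e+1 = a carry 1
  6+c+1 = 3 carry 1
  2+1+1 = 4

0x43a06f995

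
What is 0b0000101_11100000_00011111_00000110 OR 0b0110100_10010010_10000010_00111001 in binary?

OR bit by bit (1 where either bit is 1):
  0000101111000000001111100000110
| 0110100100100101000001000111001
= 0110101111100101001111100111111

0b0110101111100101001111100111111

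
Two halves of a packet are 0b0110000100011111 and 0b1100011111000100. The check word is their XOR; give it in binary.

XOR bit by bit (1 where the bits differ):
  0110000100011111
^ 1100011111000100
= 1010011011011011

0b1010011011011011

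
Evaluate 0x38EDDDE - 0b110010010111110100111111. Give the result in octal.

0x38EDDDE = 0o343556736 in octal.
0b110010010111110100111111 = 0o62276477 in octal.
Subtract column by column in base 8:
  6-7 → 7 (borrow)
  3-7-1 → 3 (borrow)
  7-4-1 → 2
  6-6 → 0
  5-7 → 6 (borrow)
  5-2-1 → 2
  3-2 → 1
  4-6 → 6 (borrow)
  3-0-1 → 2

0o261260237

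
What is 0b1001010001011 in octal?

0o11213

Group the bits in threes: 001 001 010 001 011 → 11213.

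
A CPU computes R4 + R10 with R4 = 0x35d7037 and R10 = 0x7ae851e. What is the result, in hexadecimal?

0xb0bf555

Add column by column in base 16, right to left:
  7+e = 5 carry 1
  3+1+1 = 5
  0+5 = 5
  7+8 = f
  d+e = b carry 1
  5+a+1 = 0 carry 1
  3+7+1 = b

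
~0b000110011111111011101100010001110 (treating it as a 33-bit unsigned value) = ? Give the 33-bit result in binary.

0b111001100000000100010011101110001

Invert each bit: 000110011111111011101100010001110 → 111001100000000100010011101110001.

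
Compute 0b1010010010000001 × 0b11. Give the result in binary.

0b11110110110000011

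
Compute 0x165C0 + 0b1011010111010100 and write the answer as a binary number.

0b100001101110010100

0x165C0 = 0b10110010111000000 in binary.
Add column by column in base 2, right to left:
  0+0 = 0
  0+0 = 0
  0+1 = 1
  0+0 = 0
  0+1 = 1
  0+0 = 0
  1+1 = 0 carry 1
  1+1+1 = 1 carry 1
  1+1+1 = 1 carry 1
  0+0+1 = 1
  1+1 = 0 carry 1
  0+0+1 = 1
  0+1 = 1
  1+1 = 0 carry 1
  1+0+1 = 0 carry 1
  0+1+1 = 0 carry 1
  1+0+1 = 0 carry 1
  final carry 1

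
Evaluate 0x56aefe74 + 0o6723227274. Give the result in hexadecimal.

0x8dfc2d30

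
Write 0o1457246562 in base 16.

Each octal digit is 3 bits: 1=001 4=100 5=101 7=111 2=010 4=100 6=110 5=101 6=110 2=010.
Group the bits into nibbles: 1100 1011 1101 0100 1101 0111 0010 → CBD4D72.

0xCBD4D72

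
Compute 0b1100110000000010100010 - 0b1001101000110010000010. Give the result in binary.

0b11000111010000100000

Subtract column by column in base 2:
  0-0 → 0
  1-1 → 0
  0-0 → 0
  0-0 → 0
  0-0 → 0
  1-0 → 1
  0-0 → 0
  1-1 → 0
  0-0 → 0
  0-0 → 0
  0-1 → 1 (borrow)
  0-1-1 → 0 (borrow)
  0-0-1 → 1 (borrow)
  0-0-1 → 1 (borrow)
  0-0-1 → 1 (borrow)
  0-1-1 → 0 (borrow)
  1-0-1 → 0
  1-1 → 0
  0-1 → 1 (borrow)
  0-0-1 → 1 (borrow)
  1-0-1 → 0
  1-1 → 0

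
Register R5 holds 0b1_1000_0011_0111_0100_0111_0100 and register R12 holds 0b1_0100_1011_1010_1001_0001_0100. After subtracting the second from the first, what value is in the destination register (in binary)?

Subtract column by column in base 2:
  0-0 → 0
  0-0 → 0
  1-1 → 0
  0-0 → 0
  1-1 → 0
  1-0 → 1
  1-0 → 1
  0-0 → 0
  0-1 → 1 (borrow)
  0-0-1 → 1 (borrow)
  1-0-1 → 0
  0-1 → 1 (borrow)
  1-0-1 → 0
  1-1 → 0
  1-0 → 1
  0-1 → 1 (borrow)
  1-1-1 → 1 (borrow)
  1-1-1 → 1 (borrow)
  0-0-1 → 1 (borrow)
  0-1-1 → 0 (borrow)
  0-0-1 → 1 (borrow)
  0-0-1 → 1 (borrow)
  0-1-1 → 0 (borrow)
  1-0-1 → 0
  1-1 → 0

0b1101111100101101100000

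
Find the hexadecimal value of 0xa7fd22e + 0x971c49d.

Add column by column in base 16, right to left:
  e+d = b carry 1
  2+9+1 = c
  2+4 = 6
  d+c = 9 carry 1
  f+1+1 = 1 carry 1
  7+7+1 = f
  a+9 = 3 carry 1
  final carry 1

0x13f196cb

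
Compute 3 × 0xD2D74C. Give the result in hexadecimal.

0x27885E4

Multiply each base-16 digit by 3, carrying:
  C×3 = 36 → write 4 carry 2
  4×3+2 = 14 → write E
  7×3 = 21 → write 5 carry 1
  D×3+1 = 40 → write 8 carry 2
  2×3+2 = 8 → write 8
  D×3 = 39 → write 7 carry 2
  remaining carry: 2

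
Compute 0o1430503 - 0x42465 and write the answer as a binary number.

0b100000110011011110

0o1430503 = 0b1100011000101000011 in binary.
0x42465 = 0b1000010010001100101 in binary.
Subtract column by column in base 2:
  1-1 → 0
  1-0 → 1
  0-1 → 1 (borrow)
  0-0-1 → 1 (borrow)
  0-0-1 → 1 (borrow)
  0-1-1 → 0 (borrow)
  1-1-1 → 1 (borrow)
  0-0-1 → 1 (borrow)
  1-0-1 → 0
  0-0 → 0
  0-1 → 1 (borrow)
  0-0-1 → 1 (borrow)
  1-0-1 → 0
  1-1 → 0
  0-0 → 0
  0-0 → 0
  0-0 → 0
  1-0 → 1
  1-1 → 0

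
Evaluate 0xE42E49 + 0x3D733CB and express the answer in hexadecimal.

0x4BB6214

Add column by column in base 16, right to left:
  9+B = 4 carry 1
  4+C+1 = 1 carry 1
  E+3+1 = 2 carry 1
  2+3+1 = 6
  4+7 = B
  E+D = B carry 1
  0+3+1 = 4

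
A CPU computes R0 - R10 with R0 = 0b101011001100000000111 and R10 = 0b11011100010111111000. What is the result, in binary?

Subtract column by column in base 2:
  1-0 → 1
  1-0 → 1
  1-0 → 1
  0-1 → 1 (borrow)
  0-1-1 → 0 (borrow)
  0-1-1 → 0 (borrow)
  0-1-1 → 0 (borrow)
  0-1-1 → 0 (borrow)
  0-1-1 → 0 (borrow)
  0-0-1 → 1 (borrow)
  0-1-1 → 0 (borrow)
  1-0-1 → 0
  1-0 → 1
  0-0 → 0
  0-1 → 1 (borrow)
  1-1-1 → 1 (borrow)
  1-1-1 → 1 (borrow)
  0-0-1 → 1 (borrow)
  1-1-1 → 1 (borrow)
  0-1-1 → 0 (borrow)
  1-0-1 → 0

0b1111101001000001111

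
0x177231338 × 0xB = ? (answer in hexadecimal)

0x101E81D368

Multiply each base-16 digit by 11, carrying:
  8×11 = 88 → write 8 carry 5
  3×11+5 = 38 → write 6 carry 2
  3×11+2 = 35 → write 3 carry 2
  1×11+2 = 13 → write D
  3×11 = 33 → write 1 carry 2
  2×11+2 = 24 → write 8 carry 1
  7×11+1 = 78 → write E carry 4
  7×11+4 = 81 → write 1 carry 5
  1×11+5 = 16 → write 0 carry 1
  remaining carry: 1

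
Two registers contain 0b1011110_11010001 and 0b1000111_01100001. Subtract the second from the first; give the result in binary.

0b1011101110000

Subtract column by column in base 2:
  1-1 → 0
  0-0 → 0
  0-0 → 0
  0-0 → 0
  1-0 → 1
  0-1 → 1 (borrow)
  1-1-1 → 1 (borrow)
  1-0-1 → 0
  0-1 → 1 (borrow)
  1-1-1 → 1 (borrow)
  1-1-1 → 1 (borrow)
  1-0-1 → 0
  1-0 → 1
  0-0 → 0
  1-1 → 0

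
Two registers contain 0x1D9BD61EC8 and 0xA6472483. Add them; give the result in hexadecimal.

Add column by column in base 16, right to left:
  8+3 = B
  C+8 = 4 carry 1
  E+4+1 = 3 carry 1
  1+2+1 = 4
  6+7 = D
  D+4 = 1 carry 1
  B+6+1 = 2 carry 1
  9+A+1 = 4 carry 1
  D+0+1 = E
  1+0 = 1

0x1E421D434B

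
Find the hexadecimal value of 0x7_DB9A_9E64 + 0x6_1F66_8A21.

Add column by column in base 16, right to left:
  4+1 = 5
  6+2 = 8
  E+A = 8 carry 1
  9+8+1 = 2 carry 1
  A+6+1 = 1 carry 1
  9+6+1 = 0 carry 1
  B+F+1 = B carry 1
  D+1+1 = F
  7+6 = D

0xDFB012885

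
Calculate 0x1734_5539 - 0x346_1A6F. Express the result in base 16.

0x13EE3ACA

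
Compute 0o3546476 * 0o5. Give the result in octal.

Multiply each base-8 digit by 5, carrying:
  6×5 = 30 → write 6 carry 3
  7×5+3 = 38 → write 6 carry 4
  4×5+4 = 24 → write 0 carry 3
  6×5+3 = 33 → write 1 carry 4
  4×5+4 = 24 → write 0 carry 3
  5×5+3 = 28 → write 4 carry 3
  3×5+3 = 18 → write 2 carry 2
  remaining carry: 2

0o22401066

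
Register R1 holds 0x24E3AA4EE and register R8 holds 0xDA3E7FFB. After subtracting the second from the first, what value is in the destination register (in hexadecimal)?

0x173FC24F3

Subtract column by column in base 16:
  E-B → 3
  E-F → F (borrow)
  4-F-1 → 4 (borrow)
  A-7-1 → 2
  A-E → C (borrow)
  3-3-1 → F (borrow)
  E-A-1 → 3
  4-D → 7 (borrow)
  2-0-1 → 1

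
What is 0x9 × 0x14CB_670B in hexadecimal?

Multiply each base-16 digit by 9, carrying:
  B×9 = 99 → write 3 carry 6
  0×9+6 = 6 → write 6
  7×9 = 63 → write F carry 3
  6×9+3 = 57 → write 9 carry 3
  B×9+3 = 102 → write 6 carry 6
  C×9+6 = 114 → write 2 carry 7
  4×9+7 = 43 → write B carry 2
  1×9+2 = 11 → write B

0xBB269F63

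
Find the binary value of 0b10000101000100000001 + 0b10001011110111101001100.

Add column by column in base 2, right to left:
  1+0 = 1
  0+0 = 0
  0+1 = 1
  0+1 = 1
  0+0 = 0
  0+0 = 0
  0+1 = 1
  0+0 = 0
  1+1 = 0 carry 1
  0+1+1 = 0 carry 1
  0+1+1 = 0 carry 1
  0+1+1 = 0 carry 1
  1+0+1 = 0 carry 1
  0+1+1 = 0 carry 1
  1+1+1 = 1 carry 1
  0+1+1 = 0 carry 1
  0+1+1 = 0 carry 1
  0+0+1 = 1
  0+1 = 1
  1+0 = 1
  0+0 = 0
  0+0 = 0
  0+1 = 1

0b10011100100000001001101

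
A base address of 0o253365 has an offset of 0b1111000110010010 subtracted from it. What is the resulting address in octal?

0o62543

0b1111000110010010 = 0o170622 in octal.
Subtract column by column in base 8:
  5-2 → 3
  6-2 → 4
  3-6 → 5 (borrow)
  3-0-1 → 2
  5-7 → 6 (borrow)
  2-1-1 → 0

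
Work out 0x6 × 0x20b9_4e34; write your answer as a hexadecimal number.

Multiply each base-16 digit by 6, carrying:
  4×6 = 24 → write 8 carry 1
  3×6+1 = 19 → write 3 carry 1
  e×6+1 = 85 → write 5 carry 5
  4×6+5 = 29 → write d carry 1
  9×6+1 = 55 → write 7 carry 3
  b×6+3 = 69 → write 5 carry 4
  0×6+4 = 4 → write 4
  2×6 = 12 → write c

0xc457d538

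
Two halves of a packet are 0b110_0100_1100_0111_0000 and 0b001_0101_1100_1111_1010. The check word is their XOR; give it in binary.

0b1110001000010001010

XOR bit by bit (1 where the bits differ):
  1100100110001110000
^ 0010101110011111010
= 1110001000010001010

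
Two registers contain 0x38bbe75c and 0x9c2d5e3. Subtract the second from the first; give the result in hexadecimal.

Subtract column by column in base 16:
  c-3 → 9
  5-e → 7 (borrow)
  7-5-1 → 1
  e-d → 1
  b-2 → 9
  b-c → f (borrow)
  8-9-1 → e (borrow)
  3-0-1 → 2

0x2ef91179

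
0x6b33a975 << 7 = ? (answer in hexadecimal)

0x3599d4ba80

7 bits is not a whole number of base-16 digits; in binary: 1101011001100111010100101110101 << 7 = 11010110011001110101001011101010000000.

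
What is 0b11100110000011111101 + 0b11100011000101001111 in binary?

0b111001001001001001100

Add column by column in base 2, right to left:
  1+1 = 0 carry 1
  0+1+1 = 0 carry 1
  1+1+1 = 1 carry 1
  1+1+1 = 1 carry 1
  1+0+1 = 0 carry 1
  1+0+1 = 0 carry 1
  1+1+1 = 1 carry 1
  1+0+1 = 0 carry 1
  0+1+1 = 0 carry 1
  0+0+1 = 1
  0+0 = 0
  0+0 = 0
  0+1 = 1
  1+1 = 0 carry 1
  1+0+1 = 0 carry 1
  0+0+1 = 1
  0+0 = 0
  1+1 = 0 carry 1
  1+1+1 = 1 carry 1
  1+1+1 = 1 carry 1
  final carry 1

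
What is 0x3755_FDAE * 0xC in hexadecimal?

Multiply each base-16 digit by 12, carrying:
  E×12 = 168 → write 8 carry 10
  A×12+10 = 130 → write 2 carry 8
  D×12+8 = 164 → write 4 carry 10
  F×12+10 = 190 → write E carry 11
  5×12+11 = 71 → write 7 carry 4
  5×12+4 = 64 → write 0 carry 4
  7×12+4 = 88 → write 8 carry 5
  3×12+5 = 41 → write 9 carry 2
  remaining carry: 2

0x29807E428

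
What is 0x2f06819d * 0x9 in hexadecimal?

0x1a73a8e85

Multiply each base-16 digit by 9, carrying:
  d×9 = 117 → write 5 carry 7
  9×9+7 = 88 → write 8 carry 5
  1×9+5 = 14 → write e
  8×9 = 72 → write 8 carry 4
  6×9+4 = 58 → write a carry 3
  0×9+3 = 3 → write 3
  f×9 = 135 → write 7 carry 8
  2×9+8 = 26 → write a carry 1
  remaining carry: 1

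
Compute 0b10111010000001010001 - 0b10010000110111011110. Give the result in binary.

0b101001001001110011

Subtract column by column in base 2:
  1-0 → 1
  0-1 → 1 (borrow)
  0-1-1 → 0 (borrow)
  0-1-1 → 0 (borrow)
  1-1-1 → 1 (borrow)
  0-0-1 → 1 (borrow)
  1-1-1 → 1 (borrow)
  0-1-1 → 0 (borrow)
  0-1-1 → 0 (borrow)
  0-0-1 → 1 (borrow)
  0-1-1 → 0 (borrow)
  0-1-1 → 0 (borrow)
  0-0-1 → 1 (borrow)
  1-0-1 → 0
  0-0 → 0
  1-0 → 1
  1-1 → 0
  1-0 → 1
  0-0 → 0
  1-1 → 0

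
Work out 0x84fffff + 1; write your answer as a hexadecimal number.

The trailing 5 digits are F (max in base 16), so adding 1 cascades: they roll to 0 and the next digit up increments.

0x8500000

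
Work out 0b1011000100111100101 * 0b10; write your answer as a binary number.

Multiply each base-2 digit by 2, carrying:
  1×2 = 2 → write 0 carry 1
  0×2+1 = 1 → write 1
  1×2 = 2 → write 0 carry 1
  0×2+1 = 1 → write 1
  0×2 = 0 → write 0
  1×2 = 2 → write 0 carry 1
  1×2+1 = 3 → write 1 carry 1
  1×2+1 = 3 → write 1 carry 1
  1×2+1 = 3 → write 1 carry 1
  0×2+1 = 1 → write 1
  0×2 = 0 → write 0
  1×2 = 2 → write 0 carry 1
  0×2+1 = 1 → write 1
  0×2 = 0 → write 0
  0×2 = 0 → write 0
  1×2 = 2 → write 0 carry 1
  1×2+1 = 3 → write 1 carry 1
  0×2+1 = 1 → write 1
  1×2 = 2 → write 0 carry 1
  remaining carry: 1

0b10110001001111001010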